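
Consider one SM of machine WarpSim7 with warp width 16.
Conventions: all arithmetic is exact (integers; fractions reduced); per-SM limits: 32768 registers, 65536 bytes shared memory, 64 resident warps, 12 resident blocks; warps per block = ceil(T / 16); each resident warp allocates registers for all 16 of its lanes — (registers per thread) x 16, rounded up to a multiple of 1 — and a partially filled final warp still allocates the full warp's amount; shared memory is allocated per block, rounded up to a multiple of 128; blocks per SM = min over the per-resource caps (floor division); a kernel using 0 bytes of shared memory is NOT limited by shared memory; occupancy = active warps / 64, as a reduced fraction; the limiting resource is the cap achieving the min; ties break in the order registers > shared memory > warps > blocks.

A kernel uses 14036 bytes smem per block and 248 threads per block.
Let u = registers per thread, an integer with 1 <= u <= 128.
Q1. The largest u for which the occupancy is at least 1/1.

Answer: u = 32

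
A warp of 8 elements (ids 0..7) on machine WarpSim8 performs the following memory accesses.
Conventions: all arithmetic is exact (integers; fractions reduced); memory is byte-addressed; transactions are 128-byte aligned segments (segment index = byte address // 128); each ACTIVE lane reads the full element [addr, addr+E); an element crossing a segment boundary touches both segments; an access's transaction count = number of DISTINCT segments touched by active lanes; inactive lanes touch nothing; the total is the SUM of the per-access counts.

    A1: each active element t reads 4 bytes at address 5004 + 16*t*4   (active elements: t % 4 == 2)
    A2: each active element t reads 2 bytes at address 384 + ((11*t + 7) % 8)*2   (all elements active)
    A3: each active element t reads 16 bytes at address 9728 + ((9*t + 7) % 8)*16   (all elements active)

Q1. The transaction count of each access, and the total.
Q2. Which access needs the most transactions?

A1: 2 transactions
A2: 1 transaction
A3: 1 transaction

Answer: 2,1,1; total 4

Answer: A1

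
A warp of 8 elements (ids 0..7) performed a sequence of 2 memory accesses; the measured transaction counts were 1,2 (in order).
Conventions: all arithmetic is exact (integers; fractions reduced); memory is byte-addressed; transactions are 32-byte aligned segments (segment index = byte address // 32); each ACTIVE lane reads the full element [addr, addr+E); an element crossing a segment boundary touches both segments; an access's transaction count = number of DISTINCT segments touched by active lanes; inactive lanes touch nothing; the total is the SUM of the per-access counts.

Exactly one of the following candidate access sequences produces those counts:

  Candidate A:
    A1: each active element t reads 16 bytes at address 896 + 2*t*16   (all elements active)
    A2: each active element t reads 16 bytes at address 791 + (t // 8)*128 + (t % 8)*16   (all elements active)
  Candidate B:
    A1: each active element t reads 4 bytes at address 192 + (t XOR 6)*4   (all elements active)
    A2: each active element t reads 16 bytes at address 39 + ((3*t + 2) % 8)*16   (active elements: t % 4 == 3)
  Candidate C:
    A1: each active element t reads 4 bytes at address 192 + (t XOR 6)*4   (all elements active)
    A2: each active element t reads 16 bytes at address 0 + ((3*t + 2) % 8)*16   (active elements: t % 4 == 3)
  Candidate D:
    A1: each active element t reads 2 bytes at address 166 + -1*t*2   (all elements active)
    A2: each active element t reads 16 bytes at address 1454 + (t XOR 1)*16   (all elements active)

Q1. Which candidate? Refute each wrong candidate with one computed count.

A: A1 gives 8 transactions, not 1
B: A2 gives 4 transactions, not 2
D: A1 gives 2 transactions, not 1
C: all counts match (1,2)

Answer: C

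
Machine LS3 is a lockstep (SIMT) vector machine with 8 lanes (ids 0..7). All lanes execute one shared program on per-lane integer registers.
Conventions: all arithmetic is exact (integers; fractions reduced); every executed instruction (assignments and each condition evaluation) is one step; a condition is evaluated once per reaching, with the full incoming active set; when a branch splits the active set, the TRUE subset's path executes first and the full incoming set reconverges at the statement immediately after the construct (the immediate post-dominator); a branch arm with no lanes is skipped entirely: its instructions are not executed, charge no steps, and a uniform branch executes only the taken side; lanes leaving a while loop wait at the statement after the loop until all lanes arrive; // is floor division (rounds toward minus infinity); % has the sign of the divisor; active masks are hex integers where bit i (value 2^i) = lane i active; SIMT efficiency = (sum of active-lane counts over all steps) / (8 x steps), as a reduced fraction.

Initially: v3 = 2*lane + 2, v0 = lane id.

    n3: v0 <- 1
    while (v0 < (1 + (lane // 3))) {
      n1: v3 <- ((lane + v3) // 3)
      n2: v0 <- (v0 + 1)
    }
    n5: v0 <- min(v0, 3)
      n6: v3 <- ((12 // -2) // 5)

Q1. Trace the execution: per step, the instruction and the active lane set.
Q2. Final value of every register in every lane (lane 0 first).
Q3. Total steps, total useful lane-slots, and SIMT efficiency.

step 0: v0 <- 1                      0xff
step 1: eval (v0 < (1 + (lane // 3))) 0xff
step 2: v3 <- ((lane + v3) // 3)     0xf8
step 3: v0 <- (v0 + 1)               0xf8
step 4: eval (v0 < (1 + (lane // 3))) 0xf8
step 5: v3 <- ((lane + v3) // 3)     0xc0
step 6: v0 <- (v0 + 1)               0xc0
step 7: eval (v0 < (1 + (lane // 3))) 0xc0
step 8: v0 <- min(v0, 3)             0xff
step 9: v3 <- ((12 // -2) // 5)      0xff

Answer: 10 steps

v3: -2,-2,-2,-2,-2,-2,-2,-2
v0: 1,1,1,2,2,2,3,3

steps = 10; useful = 53; efficiency = 53/80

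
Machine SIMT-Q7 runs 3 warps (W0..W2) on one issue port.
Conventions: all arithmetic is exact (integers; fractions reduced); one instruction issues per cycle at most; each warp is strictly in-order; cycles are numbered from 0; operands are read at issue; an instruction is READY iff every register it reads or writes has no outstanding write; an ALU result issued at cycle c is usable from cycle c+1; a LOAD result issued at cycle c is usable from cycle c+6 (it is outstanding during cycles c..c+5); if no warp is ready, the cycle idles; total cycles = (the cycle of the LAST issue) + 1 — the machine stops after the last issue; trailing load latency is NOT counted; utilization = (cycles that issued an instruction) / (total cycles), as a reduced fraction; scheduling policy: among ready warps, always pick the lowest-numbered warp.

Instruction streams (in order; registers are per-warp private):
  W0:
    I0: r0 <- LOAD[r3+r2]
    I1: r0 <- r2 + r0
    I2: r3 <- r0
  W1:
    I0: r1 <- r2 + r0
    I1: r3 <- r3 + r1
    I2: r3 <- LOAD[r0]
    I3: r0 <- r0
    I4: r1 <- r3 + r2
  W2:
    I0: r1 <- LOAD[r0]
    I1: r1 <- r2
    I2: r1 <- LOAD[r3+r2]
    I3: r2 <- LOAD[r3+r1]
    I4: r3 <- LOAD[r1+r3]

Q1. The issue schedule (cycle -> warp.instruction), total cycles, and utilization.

cycle 0: W0.I0
cycle 1: W1.I0
cycle 2: W1.I1
cycle 3: W1.I2
cycle 4: W1.I3
cycle 5: W2.I0
cycle 6: W0.I1
cycle 7: W0.I2
cycle 8: idle
cycle 9: W1.I4
cycle 10: idle
cycle 11: W2.I1
cycle 12: W2.I2
cycle 13: idle
cycle 14: idle
cycle 15: idle
cycle 16: idle
cycle 17: idle
cycle 18: W2.I3
cycle 19: W2.I4

Answer: 20 cycles, utilization 13/20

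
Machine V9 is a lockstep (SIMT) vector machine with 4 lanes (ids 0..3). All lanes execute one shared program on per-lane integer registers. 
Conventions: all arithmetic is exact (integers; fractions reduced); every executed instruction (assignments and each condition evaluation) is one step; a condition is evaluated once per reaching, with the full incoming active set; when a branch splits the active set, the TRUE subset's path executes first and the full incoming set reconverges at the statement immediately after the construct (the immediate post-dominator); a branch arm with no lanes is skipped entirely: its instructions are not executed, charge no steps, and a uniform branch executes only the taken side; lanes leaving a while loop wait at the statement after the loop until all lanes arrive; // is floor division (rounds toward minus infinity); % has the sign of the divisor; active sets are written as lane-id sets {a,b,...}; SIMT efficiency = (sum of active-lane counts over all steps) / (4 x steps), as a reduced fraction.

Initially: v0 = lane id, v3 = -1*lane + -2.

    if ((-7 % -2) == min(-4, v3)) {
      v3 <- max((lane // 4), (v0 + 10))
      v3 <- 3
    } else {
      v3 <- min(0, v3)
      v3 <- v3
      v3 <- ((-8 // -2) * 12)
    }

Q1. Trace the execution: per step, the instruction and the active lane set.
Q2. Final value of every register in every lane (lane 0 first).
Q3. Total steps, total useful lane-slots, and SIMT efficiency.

step 0: eval ((-7 % -2) == min(-4, v3)) {0,1,2,3}
step 1: v3 <- min(0, v3)             {0,1,2,3}
step 2: v3 <- v3                     {0,1,2,3}
step 3: v3 <- ((-8 // -2) * 12)      {0,1,2,3}

Answer: 4 steps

v0: 0,1,2,3
v3: 48,48,48,48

steps = 4; useful = 16; efficiency = 16/16 = 1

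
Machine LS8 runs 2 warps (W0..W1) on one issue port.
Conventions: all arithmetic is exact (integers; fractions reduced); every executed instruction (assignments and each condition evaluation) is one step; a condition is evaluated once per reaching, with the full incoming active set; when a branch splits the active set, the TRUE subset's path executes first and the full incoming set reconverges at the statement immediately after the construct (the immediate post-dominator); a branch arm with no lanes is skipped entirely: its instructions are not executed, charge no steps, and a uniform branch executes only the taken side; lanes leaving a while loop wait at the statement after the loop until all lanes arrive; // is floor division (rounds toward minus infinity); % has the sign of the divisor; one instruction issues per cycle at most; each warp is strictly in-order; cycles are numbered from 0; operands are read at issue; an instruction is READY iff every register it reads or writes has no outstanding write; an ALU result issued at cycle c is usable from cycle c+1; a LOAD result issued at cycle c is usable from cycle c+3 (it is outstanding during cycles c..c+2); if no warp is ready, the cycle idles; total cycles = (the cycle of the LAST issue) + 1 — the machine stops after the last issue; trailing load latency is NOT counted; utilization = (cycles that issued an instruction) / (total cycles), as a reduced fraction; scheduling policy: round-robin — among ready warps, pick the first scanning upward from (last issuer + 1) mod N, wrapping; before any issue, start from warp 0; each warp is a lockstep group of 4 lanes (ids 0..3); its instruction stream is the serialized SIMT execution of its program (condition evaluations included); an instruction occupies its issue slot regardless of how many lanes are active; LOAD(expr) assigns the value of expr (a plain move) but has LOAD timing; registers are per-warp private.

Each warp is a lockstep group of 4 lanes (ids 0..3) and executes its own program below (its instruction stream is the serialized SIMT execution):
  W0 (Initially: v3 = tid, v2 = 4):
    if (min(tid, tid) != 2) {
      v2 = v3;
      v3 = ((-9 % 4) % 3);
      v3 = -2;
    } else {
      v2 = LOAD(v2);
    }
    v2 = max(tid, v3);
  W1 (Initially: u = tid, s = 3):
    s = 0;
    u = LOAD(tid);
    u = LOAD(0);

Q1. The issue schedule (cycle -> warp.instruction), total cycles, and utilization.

cycle 0: W0.I0
cycle 1: W1.I0
cycle 2: W0.I1
cycle 3: W1.I1
cycle 4: W0.I2
cycle 5: W0.I3
cycle 6: W1.I2
cycle 7: W0.I4
cycle 8: idle
cycle 9: idle
cycle 10: W0.I5

Answer: 11 cycles, utilization 9/11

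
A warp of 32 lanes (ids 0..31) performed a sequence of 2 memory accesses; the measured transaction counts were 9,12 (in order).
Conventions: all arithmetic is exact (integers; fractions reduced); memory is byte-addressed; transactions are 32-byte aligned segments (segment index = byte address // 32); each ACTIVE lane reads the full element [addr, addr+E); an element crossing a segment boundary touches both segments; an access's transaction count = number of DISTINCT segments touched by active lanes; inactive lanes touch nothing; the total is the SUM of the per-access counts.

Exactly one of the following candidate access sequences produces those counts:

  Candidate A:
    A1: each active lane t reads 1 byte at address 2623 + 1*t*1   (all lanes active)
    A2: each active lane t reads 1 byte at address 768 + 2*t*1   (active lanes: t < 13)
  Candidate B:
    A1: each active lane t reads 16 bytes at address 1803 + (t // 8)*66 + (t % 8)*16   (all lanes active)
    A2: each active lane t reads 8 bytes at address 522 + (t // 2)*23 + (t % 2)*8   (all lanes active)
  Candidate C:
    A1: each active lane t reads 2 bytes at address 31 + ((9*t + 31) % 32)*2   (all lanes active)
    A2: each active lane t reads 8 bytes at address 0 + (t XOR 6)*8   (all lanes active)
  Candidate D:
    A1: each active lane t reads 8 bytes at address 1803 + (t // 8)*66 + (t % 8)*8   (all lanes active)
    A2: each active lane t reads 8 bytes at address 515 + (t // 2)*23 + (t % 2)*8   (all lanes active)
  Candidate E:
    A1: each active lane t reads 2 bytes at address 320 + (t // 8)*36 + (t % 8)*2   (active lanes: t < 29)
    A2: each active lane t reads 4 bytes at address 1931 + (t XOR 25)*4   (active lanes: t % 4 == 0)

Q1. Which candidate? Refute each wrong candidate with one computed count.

A: A1 gives 2 transactions, not 9
B: A1 gives 11 transactions, not 9
C: A1 gives 3 transactions, not 9
E: A1 gives 4 transactions, not 9
D: all counts match (9,12)

Answer: D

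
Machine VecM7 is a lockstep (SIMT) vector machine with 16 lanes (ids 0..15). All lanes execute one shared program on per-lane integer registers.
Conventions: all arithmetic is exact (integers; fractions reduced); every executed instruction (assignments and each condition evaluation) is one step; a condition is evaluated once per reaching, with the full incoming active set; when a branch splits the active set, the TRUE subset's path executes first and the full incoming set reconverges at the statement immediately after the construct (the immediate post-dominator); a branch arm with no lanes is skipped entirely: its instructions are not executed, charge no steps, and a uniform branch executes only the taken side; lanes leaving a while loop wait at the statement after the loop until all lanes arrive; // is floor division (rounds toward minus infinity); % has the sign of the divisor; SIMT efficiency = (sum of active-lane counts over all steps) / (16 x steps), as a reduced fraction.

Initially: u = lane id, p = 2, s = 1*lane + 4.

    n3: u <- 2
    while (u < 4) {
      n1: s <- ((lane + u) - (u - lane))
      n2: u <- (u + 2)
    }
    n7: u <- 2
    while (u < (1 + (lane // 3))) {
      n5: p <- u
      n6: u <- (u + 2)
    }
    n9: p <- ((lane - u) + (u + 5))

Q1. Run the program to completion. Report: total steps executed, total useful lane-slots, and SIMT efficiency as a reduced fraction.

Answer: 14 steps, 170 useful, 85/112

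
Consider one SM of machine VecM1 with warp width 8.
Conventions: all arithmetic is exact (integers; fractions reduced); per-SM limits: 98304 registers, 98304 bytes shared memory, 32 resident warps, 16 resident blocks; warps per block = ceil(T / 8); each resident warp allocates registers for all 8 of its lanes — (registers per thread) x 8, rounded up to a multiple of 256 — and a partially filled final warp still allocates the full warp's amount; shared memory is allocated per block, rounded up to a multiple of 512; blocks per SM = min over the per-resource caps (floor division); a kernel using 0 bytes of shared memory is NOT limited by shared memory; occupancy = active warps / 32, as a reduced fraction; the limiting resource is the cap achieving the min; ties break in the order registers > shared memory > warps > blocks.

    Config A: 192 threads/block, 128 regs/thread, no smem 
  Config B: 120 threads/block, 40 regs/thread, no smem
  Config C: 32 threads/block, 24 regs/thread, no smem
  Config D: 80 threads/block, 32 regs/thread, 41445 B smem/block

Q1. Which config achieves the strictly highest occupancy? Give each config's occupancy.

occupancies: A 3/4, B 15/16, C 1, D 5/8

Answer: C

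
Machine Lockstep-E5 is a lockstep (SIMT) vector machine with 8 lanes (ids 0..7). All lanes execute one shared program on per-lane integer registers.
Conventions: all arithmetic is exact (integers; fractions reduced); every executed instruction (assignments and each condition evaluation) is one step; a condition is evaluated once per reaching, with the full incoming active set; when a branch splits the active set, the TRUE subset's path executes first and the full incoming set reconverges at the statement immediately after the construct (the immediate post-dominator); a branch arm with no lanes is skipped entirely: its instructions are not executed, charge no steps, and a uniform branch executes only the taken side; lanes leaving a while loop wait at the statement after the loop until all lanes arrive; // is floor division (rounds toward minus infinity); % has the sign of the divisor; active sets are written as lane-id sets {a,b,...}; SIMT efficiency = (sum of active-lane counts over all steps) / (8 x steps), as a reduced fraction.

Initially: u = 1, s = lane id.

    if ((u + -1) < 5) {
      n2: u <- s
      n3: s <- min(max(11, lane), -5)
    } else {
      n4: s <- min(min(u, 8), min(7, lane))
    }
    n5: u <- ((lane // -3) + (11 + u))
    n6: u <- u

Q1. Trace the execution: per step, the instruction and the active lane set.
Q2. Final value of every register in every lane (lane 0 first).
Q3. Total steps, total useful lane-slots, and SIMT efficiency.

step 0: eval ((u + -1) < 5)          {0,1,2,3,4,5,6,7}
step 1: u <- s                       {0,1,2,3,4,5,6,7}
step 2: s <- min(max(11, lane), -5)  {0,1,2,3,4,5,6,7}
step 3: u <- ((lane // -3) + (11 + u)) {0,1,2,3,4,5,6,7}
step 4: u <- u                       {0,1,2,3,4,5,6,7}

Answer: 5 steps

u: 11,11,12,13,13,14,15,15
s: -5,-5,-5,-5,-5,-5,-5,-5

steps = 5; useful = 40; efficiency = 40/40 = 1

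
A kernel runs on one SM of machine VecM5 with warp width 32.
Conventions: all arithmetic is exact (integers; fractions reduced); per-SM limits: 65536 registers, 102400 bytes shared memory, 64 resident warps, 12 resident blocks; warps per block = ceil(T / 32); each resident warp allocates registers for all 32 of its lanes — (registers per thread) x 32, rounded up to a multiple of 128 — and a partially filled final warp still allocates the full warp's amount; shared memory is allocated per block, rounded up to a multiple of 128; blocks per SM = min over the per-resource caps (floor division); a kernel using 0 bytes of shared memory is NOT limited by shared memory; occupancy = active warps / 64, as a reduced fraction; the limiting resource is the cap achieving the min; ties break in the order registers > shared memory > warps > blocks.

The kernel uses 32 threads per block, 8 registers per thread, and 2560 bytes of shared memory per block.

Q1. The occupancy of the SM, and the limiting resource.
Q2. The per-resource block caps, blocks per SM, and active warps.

Answer: occupancy 3/16, limited by blocks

registers: 256 blocks
shared memory: 40 blocks
warps: 64 blocks
blocks: 12 blocks

Answer: 12 blocks, 12 active warps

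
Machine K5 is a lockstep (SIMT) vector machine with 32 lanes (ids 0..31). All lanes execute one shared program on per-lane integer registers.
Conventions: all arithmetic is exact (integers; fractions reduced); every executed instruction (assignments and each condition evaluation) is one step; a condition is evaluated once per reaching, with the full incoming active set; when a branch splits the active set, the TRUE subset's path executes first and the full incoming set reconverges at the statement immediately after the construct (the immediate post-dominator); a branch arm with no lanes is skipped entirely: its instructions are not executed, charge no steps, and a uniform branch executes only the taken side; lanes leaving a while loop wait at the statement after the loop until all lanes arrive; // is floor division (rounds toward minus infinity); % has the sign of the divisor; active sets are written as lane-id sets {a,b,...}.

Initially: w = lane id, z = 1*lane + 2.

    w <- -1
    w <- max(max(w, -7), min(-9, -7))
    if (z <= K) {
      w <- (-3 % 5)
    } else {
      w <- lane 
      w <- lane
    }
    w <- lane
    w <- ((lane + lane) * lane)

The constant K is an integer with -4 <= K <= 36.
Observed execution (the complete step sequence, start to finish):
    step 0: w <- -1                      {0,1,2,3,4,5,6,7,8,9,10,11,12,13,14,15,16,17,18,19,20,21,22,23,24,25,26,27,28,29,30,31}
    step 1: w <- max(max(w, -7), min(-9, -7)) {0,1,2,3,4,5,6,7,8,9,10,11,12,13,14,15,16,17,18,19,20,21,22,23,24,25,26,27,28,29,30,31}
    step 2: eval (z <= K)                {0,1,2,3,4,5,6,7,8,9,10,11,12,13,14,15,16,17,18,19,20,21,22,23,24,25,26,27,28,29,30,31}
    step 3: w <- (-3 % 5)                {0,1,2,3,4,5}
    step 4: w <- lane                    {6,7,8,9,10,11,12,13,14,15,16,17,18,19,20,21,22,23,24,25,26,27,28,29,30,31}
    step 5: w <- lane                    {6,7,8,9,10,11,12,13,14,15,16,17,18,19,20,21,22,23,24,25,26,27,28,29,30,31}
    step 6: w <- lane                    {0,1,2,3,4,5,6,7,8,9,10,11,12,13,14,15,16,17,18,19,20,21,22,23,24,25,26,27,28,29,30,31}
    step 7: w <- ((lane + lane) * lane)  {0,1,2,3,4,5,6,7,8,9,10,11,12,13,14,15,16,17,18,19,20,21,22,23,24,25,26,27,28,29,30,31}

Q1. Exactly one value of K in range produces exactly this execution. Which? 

Answer: K = 7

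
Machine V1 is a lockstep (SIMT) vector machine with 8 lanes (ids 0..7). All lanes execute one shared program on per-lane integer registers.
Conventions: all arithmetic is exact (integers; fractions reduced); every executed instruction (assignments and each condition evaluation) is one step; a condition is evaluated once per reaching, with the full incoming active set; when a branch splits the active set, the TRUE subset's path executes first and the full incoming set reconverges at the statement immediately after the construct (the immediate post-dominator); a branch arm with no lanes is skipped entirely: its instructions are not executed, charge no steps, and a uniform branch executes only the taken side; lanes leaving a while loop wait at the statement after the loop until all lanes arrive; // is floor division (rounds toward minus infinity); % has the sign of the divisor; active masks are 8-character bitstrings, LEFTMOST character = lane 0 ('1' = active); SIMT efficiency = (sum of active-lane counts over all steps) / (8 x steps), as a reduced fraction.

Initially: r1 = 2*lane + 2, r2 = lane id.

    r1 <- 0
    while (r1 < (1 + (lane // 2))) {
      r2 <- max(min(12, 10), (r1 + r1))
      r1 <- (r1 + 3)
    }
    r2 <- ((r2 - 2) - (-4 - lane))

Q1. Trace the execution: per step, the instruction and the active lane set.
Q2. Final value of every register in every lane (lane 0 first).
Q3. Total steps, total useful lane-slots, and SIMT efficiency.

step 0: r1 <- 0                      11111111
step 1: eval (r1 < (1 + (lane // 2))) 11111111
step 2: r2 <- max(min(12, 10), (r1 + r1)) 11111111
step 3: r1 <- (r1 + 3)               11111111
step 4: eval (r1 < (1 + (lane // 2))) 11111111
step 5: r2 <- max(min(12, 10), (r1 + r1)) 00000011
step 6: r1 <- (r1 + 3)               00000011
step 7: eval (r1 < (1 + (lane // 2))) 00000011
step 8: r2 <- ((r2 - 2) - (-4 - lane)) 11111111

Answer: 9 steps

r1: 3,3,3,3,3,3,6,6
r2: 12,13,14,15,16,17,18,19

steps = 9; useful = 54; efficiency = 54/72 = 3/4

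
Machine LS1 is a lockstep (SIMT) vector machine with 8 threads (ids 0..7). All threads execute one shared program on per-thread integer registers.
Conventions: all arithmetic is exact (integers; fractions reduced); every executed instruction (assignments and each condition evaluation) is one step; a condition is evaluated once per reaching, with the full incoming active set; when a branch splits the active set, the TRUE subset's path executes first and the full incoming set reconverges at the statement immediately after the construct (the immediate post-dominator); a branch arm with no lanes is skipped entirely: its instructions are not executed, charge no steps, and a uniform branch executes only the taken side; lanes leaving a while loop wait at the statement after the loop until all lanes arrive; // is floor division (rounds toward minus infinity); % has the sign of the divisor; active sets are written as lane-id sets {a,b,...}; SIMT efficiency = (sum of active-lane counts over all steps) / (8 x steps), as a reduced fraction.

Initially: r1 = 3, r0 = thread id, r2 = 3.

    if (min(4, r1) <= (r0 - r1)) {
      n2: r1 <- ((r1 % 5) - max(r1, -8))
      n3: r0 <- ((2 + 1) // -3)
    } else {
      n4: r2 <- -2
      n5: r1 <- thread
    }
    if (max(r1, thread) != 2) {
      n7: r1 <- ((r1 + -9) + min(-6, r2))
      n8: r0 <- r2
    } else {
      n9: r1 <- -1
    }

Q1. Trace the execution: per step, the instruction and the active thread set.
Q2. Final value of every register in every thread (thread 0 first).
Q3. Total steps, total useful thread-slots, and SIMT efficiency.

step 0: eval (min(4, r1) <= (r0 - r1)) {0,1,2,3,4,5,6,7}
step 1: r1 <- ((r1 % 5) - max(r1, -8)) {6,7}
step 2: r0 <- ((2 + 1) // -3)        {6,7}
step 3: r2 <- -2                     {0,1,2,3,4,5}
step 4: r1 <- thread                 {0,1,2,3,4,5}
step 5: eval (max(r1, thread) != 2)  {0,1,2,3,4,5,6,7}
step 6: r1 <- ((r1 + -9) + min(-6, r2)) {0,1,3,4,5,6,7}
step 7: r0 <- r2                     {0,1,3,4,5,6,7}
step 8: r1 <- -1                     {2}

Answer: 9 steps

r1: -15,-14,-1,-12,-11,-10,-15,-15
r0: -2,-2,2,-2,-2,-2,3,3
r2: -2,-2,-2,-2,-2,-2,3,3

steps = 9; useful = 47; efficiency = 47/72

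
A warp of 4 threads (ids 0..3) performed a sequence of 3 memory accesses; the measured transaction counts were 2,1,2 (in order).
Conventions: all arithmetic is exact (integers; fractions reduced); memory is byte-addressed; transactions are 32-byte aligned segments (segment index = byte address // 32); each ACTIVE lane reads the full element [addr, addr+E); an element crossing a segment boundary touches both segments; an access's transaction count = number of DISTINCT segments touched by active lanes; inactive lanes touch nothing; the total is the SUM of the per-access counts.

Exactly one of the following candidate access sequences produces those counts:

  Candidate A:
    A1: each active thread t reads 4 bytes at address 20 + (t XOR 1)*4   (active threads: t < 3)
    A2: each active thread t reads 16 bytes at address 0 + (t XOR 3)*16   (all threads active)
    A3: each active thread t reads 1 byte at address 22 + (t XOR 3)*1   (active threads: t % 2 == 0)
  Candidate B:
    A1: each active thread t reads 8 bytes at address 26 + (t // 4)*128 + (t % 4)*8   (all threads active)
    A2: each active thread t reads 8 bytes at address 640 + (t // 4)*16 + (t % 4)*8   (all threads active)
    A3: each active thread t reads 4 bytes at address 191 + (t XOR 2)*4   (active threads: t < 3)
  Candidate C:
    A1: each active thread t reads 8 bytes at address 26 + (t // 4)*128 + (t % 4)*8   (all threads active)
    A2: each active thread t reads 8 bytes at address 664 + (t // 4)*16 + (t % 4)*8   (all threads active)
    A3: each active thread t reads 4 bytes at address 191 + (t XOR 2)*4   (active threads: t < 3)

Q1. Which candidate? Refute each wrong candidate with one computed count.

A: A2 gives 2 transactions, not 1
C: A2 gives 2 transactions, not 1
B: all counts match (2,1,2)

Answer: B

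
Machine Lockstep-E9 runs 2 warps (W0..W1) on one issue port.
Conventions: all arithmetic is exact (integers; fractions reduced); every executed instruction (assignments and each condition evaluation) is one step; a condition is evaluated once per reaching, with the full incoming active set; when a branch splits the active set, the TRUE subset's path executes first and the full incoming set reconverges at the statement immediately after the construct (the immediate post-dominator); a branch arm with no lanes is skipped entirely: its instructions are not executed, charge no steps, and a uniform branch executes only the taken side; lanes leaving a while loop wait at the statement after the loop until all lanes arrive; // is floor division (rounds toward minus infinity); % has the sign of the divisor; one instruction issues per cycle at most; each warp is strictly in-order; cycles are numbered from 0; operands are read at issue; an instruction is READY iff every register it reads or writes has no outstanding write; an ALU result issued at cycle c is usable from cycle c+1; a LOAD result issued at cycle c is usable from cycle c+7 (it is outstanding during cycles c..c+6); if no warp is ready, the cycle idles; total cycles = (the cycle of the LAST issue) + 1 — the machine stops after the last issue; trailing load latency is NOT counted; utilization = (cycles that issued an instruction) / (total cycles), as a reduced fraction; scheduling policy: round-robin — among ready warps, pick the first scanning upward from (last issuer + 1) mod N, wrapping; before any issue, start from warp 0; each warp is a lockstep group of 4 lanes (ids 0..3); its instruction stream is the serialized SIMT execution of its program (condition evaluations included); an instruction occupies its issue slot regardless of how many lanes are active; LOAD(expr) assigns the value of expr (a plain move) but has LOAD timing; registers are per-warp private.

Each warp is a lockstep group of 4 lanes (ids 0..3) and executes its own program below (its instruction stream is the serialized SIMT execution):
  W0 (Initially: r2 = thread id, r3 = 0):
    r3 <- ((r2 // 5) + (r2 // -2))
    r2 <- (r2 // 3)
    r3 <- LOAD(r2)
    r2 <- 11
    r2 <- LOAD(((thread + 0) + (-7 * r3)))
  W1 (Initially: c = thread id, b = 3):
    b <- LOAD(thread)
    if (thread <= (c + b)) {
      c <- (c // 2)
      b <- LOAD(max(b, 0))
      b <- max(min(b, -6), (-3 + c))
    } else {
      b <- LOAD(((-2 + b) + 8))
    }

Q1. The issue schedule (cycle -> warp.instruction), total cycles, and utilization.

cycle 0: W0.I0
cycle 1: W1.I0
cycle 2: W0.I1
cycle 3: W0.I2
cycle 4: W0.I3
cycle 5: idle
cycle 6: idle
cycle 7: idle
cycle 8: W1.I1
cycle 9: W1.I2
cycle 10: W0.I4
cycle 11: W1.I3
cycle 12: idle
cycle 13: idle
cycle 14: idle
cycle 15: idle
cycle 16: idle
cycle 17: idle
cycle 18: W1.I4

Answer: 19 cycles, utilization 10/19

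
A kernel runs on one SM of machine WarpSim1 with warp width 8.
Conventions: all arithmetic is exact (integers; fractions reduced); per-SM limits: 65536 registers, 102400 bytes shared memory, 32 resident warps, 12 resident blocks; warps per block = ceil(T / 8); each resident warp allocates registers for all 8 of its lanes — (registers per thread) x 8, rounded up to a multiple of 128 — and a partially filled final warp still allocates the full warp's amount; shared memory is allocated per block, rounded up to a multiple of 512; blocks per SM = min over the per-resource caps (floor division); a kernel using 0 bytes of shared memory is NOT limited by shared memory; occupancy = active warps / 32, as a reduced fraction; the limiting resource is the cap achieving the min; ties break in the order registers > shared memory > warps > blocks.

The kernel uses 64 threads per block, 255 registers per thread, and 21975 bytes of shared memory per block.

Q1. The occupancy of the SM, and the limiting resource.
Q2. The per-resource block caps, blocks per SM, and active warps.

Answer: occupancy 1, limited by registers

registers: 4 blocks
shared memory: 4 blocks
warps: 4 blocks
blocks: 12 blocks

Answer: 4 blocks, 32 active warps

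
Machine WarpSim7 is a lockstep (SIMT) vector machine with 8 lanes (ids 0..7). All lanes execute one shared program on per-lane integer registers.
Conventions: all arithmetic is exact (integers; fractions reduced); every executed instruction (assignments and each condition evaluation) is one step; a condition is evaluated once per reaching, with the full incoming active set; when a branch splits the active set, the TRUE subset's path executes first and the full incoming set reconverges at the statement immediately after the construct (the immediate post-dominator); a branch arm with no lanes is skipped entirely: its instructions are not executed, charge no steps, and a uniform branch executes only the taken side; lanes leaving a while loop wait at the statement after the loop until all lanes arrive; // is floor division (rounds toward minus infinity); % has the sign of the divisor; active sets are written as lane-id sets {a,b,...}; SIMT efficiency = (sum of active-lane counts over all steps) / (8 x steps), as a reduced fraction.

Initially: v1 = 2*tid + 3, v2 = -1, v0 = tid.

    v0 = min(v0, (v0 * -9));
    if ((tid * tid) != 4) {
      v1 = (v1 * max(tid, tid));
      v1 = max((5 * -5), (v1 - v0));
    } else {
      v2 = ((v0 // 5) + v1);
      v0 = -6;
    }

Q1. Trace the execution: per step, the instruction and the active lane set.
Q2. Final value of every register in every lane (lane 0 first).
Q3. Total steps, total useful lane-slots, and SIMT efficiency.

step 0: v0 <- min(v0, (v0 * -9))     {0,1,2,3,4,5,6,7}
step 1: eval ((tid * tid) != 4)      {0,1,2,3,4,5,6,7}
step 2: v1 <- (v1 * max(tid, tid))   {0,1,3,4,5,6,7}
step 3: v1 <- max((5 * -5), (v1 - v0)) {0,1,3,4,5,6,7}
step 4: v2 <- ((v0 // 5) + v1)       {2}
step 5: v0 <- -6                     {2}

Answer: 6 steps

v1: 0,14,7,54,80,110,144,182
v2: -1,-1,3,-1,-1,-1,-1,-1
v0: 0,-9,-6,-27,-36,-45,-54,-63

steps = 6; useful = 32; efficiency = 32/48 = 2/3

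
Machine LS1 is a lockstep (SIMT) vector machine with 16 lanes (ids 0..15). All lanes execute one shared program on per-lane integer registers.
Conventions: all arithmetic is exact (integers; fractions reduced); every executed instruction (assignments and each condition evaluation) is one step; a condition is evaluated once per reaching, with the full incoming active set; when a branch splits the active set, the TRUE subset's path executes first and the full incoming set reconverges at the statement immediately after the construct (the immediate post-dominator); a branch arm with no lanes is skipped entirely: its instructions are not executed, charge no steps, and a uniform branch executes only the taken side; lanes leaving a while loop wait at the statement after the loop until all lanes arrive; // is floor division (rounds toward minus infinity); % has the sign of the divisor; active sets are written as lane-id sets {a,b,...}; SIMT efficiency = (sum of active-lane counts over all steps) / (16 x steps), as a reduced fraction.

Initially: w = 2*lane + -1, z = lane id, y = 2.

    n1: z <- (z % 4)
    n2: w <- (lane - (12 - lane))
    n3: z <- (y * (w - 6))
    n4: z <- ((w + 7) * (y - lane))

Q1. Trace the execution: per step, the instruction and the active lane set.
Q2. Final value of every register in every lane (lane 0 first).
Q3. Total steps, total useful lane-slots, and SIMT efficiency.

step 0: z <- (z % 4)                 {0,1,2,3,4,5,6,7,8,9,10,11,12,13,14,15}
step 1: w <- (lane - (12 - lane))    {0,1,2,3,4,5,6,7,8,9,10,11,12,13,14,15}
step 2: z <- (y * (w - 6))           {0,1,2,3,4,5,6,7,8,9,10,11,12,13,14,15}
step 3: z <- ((w + 7) * (y - lane))  {0,1,2,3,4,5,6,7,8,9,10,11,12,13,14,15}

Answer: 4 steps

w: -12,-10,-8,-6,-4,-2,0,2,4,6,8,10,12,14,16,18
z: -10,-3,0,-1,-6,-15,-28,-45,-66,-91,-120,-153,-190,-231,-276,-325
y: 2,2,2,2,2,2,2,2,2,2,2,2,2,2,2,2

steps = 4; useful = 64; efficiency = 64/64 = 1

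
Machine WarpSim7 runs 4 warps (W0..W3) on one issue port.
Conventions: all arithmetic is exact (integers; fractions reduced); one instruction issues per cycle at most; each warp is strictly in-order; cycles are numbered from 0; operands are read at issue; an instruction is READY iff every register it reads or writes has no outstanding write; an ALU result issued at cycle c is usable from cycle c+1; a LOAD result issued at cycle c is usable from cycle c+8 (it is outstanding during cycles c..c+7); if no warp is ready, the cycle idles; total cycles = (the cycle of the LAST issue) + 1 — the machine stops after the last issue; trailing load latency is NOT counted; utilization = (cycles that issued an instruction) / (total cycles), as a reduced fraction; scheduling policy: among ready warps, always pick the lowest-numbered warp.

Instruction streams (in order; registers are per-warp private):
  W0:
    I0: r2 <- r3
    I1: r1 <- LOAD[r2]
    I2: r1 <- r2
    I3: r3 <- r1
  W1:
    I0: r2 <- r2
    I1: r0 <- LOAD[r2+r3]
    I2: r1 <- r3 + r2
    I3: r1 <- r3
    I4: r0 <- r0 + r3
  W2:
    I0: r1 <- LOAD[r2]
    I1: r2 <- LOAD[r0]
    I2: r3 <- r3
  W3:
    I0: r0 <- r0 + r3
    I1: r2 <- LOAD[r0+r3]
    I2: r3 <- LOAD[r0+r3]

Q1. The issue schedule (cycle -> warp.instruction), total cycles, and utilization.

cycle 0: W0.I0
cycle 1: W0.I1
cycle 2: W1.I0
cycle 3: W1.I1
cycle 4: W1.I2
cycle 5: W1.I3
cycle 6: W2.I0
cycle 7: W2.I1
cycle 8: W2.I2
cycle 9: W0.I2
cycle 10: W0.I3
cycle 11: W1.I4
cycle 12: W3.I0
cycle 13: W3.I1
cycle 14: W3.I2

Answer: 15 cycles, utilization 1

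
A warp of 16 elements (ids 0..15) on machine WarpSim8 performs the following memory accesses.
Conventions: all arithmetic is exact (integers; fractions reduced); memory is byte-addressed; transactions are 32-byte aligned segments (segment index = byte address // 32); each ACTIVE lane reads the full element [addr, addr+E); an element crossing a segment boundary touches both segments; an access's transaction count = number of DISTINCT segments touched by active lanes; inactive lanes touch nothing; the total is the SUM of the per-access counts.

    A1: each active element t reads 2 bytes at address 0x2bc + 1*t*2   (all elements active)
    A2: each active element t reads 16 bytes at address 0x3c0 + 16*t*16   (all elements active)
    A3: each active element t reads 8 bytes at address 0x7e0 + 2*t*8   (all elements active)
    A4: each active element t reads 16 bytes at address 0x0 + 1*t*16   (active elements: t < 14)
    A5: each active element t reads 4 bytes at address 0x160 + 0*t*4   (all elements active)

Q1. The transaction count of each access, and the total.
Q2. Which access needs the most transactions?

A1: 2 transactions
A2: 16 transactions
A3: 8 transactions
A4: 7 transactions
A5: 1 transaction

Answer: 2,16,8,7,1; total 34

Answer: A2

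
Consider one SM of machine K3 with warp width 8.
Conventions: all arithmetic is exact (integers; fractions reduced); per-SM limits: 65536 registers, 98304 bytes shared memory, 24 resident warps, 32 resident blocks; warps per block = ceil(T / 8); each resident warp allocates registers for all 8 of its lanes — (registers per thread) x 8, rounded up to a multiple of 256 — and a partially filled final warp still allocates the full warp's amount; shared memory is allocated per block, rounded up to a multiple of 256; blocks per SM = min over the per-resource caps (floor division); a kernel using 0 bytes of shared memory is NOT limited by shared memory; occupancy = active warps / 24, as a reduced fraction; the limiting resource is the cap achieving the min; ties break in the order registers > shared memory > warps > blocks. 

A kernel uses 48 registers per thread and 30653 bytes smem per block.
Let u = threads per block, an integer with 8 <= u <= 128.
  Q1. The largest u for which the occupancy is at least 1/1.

Answer: u = 96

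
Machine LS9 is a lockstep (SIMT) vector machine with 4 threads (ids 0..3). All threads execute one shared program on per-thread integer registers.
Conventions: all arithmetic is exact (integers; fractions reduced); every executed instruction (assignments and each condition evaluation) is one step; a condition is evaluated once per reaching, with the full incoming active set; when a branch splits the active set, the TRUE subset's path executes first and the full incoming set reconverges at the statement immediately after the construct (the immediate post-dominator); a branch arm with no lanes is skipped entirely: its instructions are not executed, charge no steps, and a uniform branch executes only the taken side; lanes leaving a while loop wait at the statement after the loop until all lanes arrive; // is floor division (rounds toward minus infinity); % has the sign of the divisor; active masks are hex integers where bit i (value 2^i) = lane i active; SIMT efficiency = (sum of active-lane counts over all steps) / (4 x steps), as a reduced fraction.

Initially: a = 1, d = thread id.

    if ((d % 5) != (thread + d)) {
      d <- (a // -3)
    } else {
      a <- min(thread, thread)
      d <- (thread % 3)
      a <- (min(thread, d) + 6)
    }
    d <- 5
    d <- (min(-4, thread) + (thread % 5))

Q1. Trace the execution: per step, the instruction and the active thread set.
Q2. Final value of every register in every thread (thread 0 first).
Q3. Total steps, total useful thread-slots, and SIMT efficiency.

step 0: eval ((d % 5) != (thread + d)) 0xf
step 1: d <- (a // -3)               0xe
step 2: a <- min(thread, thread)     0x1
step 3: d <- (thread % 3)            0x1
step 4: a <- (min(thread, d) + 6)    0x1
step 5: d <- 5                       0xf
step 6: d <- (min(-4, thread) + (thread % 5)) 0xf

Answer: 7 steps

a: 6,1,1,1
d: -4,-3,-2,-1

steps = 7; useful = 18; efficiency = 18/28 = 9/14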